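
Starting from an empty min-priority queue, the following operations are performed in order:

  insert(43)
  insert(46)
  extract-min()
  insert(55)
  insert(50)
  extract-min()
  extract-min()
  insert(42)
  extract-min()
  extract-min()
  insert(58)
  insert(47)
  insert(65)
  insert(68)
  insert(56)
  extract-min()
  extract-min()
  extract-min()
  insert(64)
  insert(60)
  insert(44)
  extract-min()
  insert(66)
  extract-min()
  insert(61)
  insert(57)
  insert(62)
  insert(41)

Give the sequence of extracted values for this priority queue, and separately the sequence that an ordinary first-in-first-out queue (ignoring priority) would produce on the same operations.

priority queue: 43 → 46 → 50 → 42 → 55 → 47 → 56 → 58 → 44 → 60; FIFO queue: 43 → 46 → 55 → 50 → 42 → 58 → 47 → 65 → 68 → 56

insert 43 → {43}
insert 46 → {43, 46}
extract-min → 43; now {46}
insert 55 → {46, 55}
insert 50 → {46, 50, 55}
extract-min → 46; now {50, 55}
extract-min → 50; now {55}
insert 42 → {42, 55}
extract-min → 42; now {55}
extract-min → 55; now {}
insert 58 → {58}
insert 47 → {47, 58}
insert 65 → {47, 58, 65}
insert 68 → {47, 58, 65, 68}
insert 56 → {47, 56, 58, 65, 68}
extract-min → 47; now {56, 58, 65, 68}
extract-min → 56; now {58, 65, 68}
extract-min → 58; now {65, 68}
insert 64 → {64, 65, 68}
insert 60 → {60, 64, 65, 68}
insert 44 → {44, 60, 64, 65, 68}
extract-min → 44; now {60, 64, 65, 68}
insert 66 → {60, 64, 65, 66, 68}
extract-min → 60; now {64, 65, 66, 68}
insert 61 → {61, 64, 65, 66, 68}
insert 57 → {57, 61, 64, 65, 66, 68}
insert 62 → {57, 61, 62, 64, 65, 66, 68}
insert 41 → {41, 57, 61, 62, 64, 65, 66, 68}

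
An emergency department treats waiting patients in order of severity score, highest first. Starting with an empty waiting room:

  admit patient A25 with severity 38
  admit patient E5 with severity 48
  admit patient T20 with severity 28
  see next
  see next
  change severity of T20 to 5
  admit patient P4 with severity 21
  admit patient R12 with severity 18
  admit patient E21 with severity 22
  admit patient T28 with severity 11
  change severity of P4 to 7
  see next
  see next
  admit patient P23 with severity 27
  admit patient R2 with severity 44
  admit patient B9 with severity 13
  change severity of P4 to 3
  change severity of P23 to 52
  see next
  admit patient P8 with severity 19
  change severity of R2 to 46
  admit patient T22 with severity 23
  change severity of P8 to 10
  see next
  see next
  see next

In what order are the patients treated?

add A25 (severity 38) → {A25:38}
add E5 (severity 48) → {E5:48, A25:38}
add T20 (severity 28) → {E5:48, A25:38, T20:28}
see next → E5; now {A25:38, T20:28}
see next → A25; now {T20:28}
update T20 to severity 5 → {T20:5}
add P4 (severity 21) → {P4:21, T20:5}
add R12 (severity 18) → {P4:21, R12:18, T20:5}
add E21 (severity 22) → {E21:22, P4:21, R12:18, T20:5}
add T28 (severity 11) → {E21:22, P4:21, R12:18, T28:11, T20:5}
update P4 to severity 7 → {E21:22, R12:18, T28:11, P4:7, T20:5}
see next → E21; now {R12:18, T28:11, P4:7, T20:5}
see next → R12; now {T28:11, P4:7, T20:5}
add P23 (severity 27) → {P23:27, T28:11, P4:7, T20:5}
add R2 (severity 44) → {R2:44, P23:27, T28:11, P4:7, T20:5}
add B9 (severity 13) → {R2:44, P23:27, B9:13, T28:11, P4:7, T20:5}
update P4 to severity 3 → {R2:44, P23:27, B9:13, T28:11, T20:5, P4:3}
update P23 to severity 52 → {P23:52, R2:44, B9:13, T28:11, T20:5, P4:3}
see next → P23; now {R2:44, B9:13, T28:11, T20:5, P4:3}
add P8 (severity 19) → {R2:44, P8:19, B9:13, T28:11, T20:5, P4:3}
update R2 to severity 46 → {R2:46, P8:19, B9:13, T28:11, T20:5, P4:3}
add T22 (severity 23) → {R2:46, T22:23, P8:19, B9:13, T28:11, T20:5, P4:3}
update P8 to severity 10 → {R2:46, T22:23, B9:13, T28:11, P8:10, T20:5, P4:3}
see next → R2; now {T22:23, B9:13, T28:11, P8:10, T20:5, P4:3}
see next → T22; now {B9:13, T28:11, P8:10, T20:5, P4:3}
see next → B9; now {T28:11, P8:10, T20:5, P4:3}

E5 → A25 → E21 → R12 → P23 → R2 → T22 → B9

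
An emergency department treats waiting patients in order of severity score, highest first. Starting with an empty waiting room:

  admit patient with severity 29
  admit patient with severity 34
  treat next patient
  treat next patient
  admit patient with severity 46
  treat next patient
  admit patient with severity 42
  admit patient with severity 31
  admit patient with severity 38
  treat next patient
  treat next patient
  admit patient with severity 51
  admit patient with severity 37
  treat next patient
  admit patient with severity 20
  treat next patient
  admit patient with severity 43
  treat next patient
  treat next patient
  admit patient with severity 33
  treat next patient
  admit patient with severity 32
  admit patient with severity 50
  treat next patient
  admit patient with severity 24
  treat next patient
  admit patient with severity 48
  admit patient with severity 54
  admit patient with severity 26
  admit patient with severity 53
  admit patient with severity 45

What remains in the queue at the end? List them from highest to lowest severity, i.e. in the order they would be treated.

insert 29 → {29}
insert 34 → {34, 29}
treat next patient → 34; now {29}
treat next patient → 29; now {}
insert 46 → {46}
treat next patient → 46; now {}
insert 42 → {42}
insert 31 → {42, 31}
insert 38 → {42, 38, 31}
treat next patient → 42; now {38, 31}
treat next patient → 38; now {31}
insert 51 → {51, 31}
insert 37 → {51, 37, 31}
treat next patient → 51; now {37, 31}
insert 20 → {37, 31, 20}
treat next patient → 37; now {31, 20}
insert 43 → {43, 31, 20}
treat next patient → 43; now {31, 20}
treat next patient → 31; now {20}
insert 33 → {33, 20}
treat next patient → 33; now {20}
insert 32 → {32, 20}
insert 50 → {50, 32, 20}
treat next patient → 50; now {32, 20}
insert 24 → {32, 24, 20}
treat next patient → 32; now {24, 20}
insert 48 → {48, 24, 20}
insert 54 → {54, 48, 24, 20}
insert 26 → {54, 48, 26, 24, 20}
insert 53 → {54, 53, 48, 26, 24, 20}
insert 45 → {54, 53, 48, 45, 26, 24, 20}

[54, 53, 48, 45, 26, 24, 20]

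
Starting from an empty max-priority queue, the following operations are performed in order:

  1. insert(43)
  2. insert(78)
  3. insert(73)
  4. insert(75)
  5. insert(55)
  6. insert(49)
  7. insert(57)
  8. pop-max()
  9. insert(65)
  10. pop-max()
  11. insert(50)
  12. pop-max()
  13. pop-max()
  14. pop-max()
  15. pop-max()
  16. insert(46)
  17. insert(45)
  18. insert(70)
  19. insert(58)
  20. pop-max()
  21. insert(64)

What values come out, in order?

insert 43 → {43}
insert 78 → {78, 43}
insert 73 → {78, 73, 43}
insert 75 → {78, 75, 73, 43}
insert 55 → {78, 75, 73, 55, 43}
insert 49 → {78, 75, 73, 55, 49, 43}
insert 57 → {78, 75, 73, 57, 55, 49, 43}
pop-max → 78; now {75, 73, 57, 55, 49, 43}
insert 65 → {75, 73, 65, 57, 55, 49, 43}
pop-max → 75; now {73, 65, 57, 55, 49, 43}
insert 50 → {73, 65, 57, 55, 50, 49, 43}
pop-max → 73; now {65, 57, 55, 50, 49, 43}
pop-max → 65; now {57, 55, 50, 49, 43}
pop-max → 57; now {55, 50, 49, 43}
pop-max → 55; now {50, 49, 43}
insert 46 → {50, 49, 46, 43}
insert 45 → {50, 49, 46, 45, 43}
insert 70 → {70, 50, 49, 46, 45, 43}
insert 58 → {70, 58, 50, 49, 46, 45, 43}
pop-max → 70; now {58, 50, 49, 46, 45, 43}
insert 64 → {64, 58, 50, 49, 46, 45, 43}

78 → 75 → 73 → 65 → 57 → 55 → 70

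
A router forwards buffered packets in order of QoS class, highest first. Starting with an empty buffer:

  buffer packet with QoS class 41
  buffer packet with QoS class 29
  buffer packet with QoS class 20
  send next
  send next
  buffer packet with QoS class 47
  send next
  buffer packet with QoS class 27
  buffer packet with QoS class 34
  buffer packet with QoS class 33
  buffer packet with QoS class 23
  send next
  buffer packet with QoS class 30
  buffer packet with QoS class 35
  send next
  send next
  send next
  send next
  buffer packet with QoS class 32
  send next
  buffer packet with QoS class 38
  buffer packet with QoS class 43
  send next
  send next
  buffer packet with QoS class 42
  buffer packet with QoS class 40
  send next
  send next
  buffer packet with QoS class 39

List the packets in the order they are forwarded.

41, 29, 47, 34, 35, 33, 30, 27, 32, 43, 38, 42, 40

insert 41 → {41}
insert 29 → {41, 29}
insert 20 → {41, 29, 20}
send next → 41; now {29, 20}
send next → 29; now {20}
insert 47 → {47, 20}
send next → 47; now {20}
insert 27 → {27, 20}
insert 34 → {34, 27, 20}
insert 33 → {34, 33, 27, 20}
insert 23 → {34, 33, 27, 23, 20}
send next → 34; now {33, 27, 23, 20}
insert 30 → {33, 30, 27, 23, 20}
insert 35 → {35, 33, 30, 27, 23, 20}
send next → 35; now {33, 30, 27, 23, 20}
send next → 33; now {30, 27, 23, 20}
send next → 30; now {27, 23, 20}
send next → 27; now {23, 20}
insert 32 → {32, 23, 20}
send next → 32; now {23, 20}
insert 38 → {38, 23, 20}
insert 43 → {43, 38, 23, 20}
send next → 43; now {38, 23, 20}
send next → 38; now {23, 20}
insert 42 → {42, 23, 20}
insert 40 → {42, 40, 23, 20}
send next → 42; now {40, 23, 20}
send next → 40; now {23, 20}
insert 39 → {39, 23, 20}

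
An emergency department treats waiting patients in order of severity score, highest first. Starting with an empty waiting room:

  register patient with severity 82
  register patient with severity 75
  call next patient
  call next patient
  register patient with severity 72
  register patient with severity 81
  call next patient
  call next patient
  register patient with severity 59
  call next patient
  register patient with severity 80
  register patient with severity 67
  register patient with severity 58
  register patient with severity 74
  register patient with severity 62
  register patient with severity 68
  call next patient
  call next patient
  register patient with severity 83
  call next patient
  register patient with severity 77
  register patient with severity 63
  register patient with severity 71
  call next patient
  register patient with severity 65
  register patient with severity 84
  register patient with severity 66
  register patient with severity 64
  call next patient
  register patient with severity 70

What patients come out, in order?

insert 82 → {82}
insert 75 → {82, 75}
call next patient → 82; now {75}
call next patient → 75; now {}
insert 72 → {72}
insert 81 → {81, 72}
call next patient → 81; now {72}
call next patient → 72; now {}
insert 59 → {59}
call next patient → 59; now {}
insert 80 → {80}
insert 67 → {80, 67}
insert 58 → {80, 67, 58}
insert 74 → {80, 74, 67, 58}
insert 62 → {80, 74, 67, 62, 58}
insert 68 → {80, 74, 68, 67, 62, 58}
call next patient → 80; now {74, 68, 67, 62, 58}
call next patient → 74; now {68, 67, 62, 58}
insert 83 → {83, 68, 67, 62, 58}
call next patient → 83; now {68, 67, 62, 58}
insert 77 → {77, 68, 67, 62, 58}
insert 63 → {77, 68, 67, 63, 62, 58}
insert 71 → {77, 71, 68, 67, 63, 62, 58}
call next patient → 77; now {71, 68, 67, 63, 62, 58}
insert 65 → {71, 68, 67, 65, 63, 62, 58}
insert 84 → {84, 71, 68, 67, 65, 63, 62, 58}
insert 66 → {84, 71, 68, 67, 66, 65, 63, 62, 58}
insert 64 → {84, 71, 68, 67, 66, 65, 64, 63, 62, 58}
call next patient → 84; now {71, 68, 67, 66, 65, 64, 63, 62, 58}
insert 70 → {71, 70, 68, 67, 66, 65, 64, 63, 62, 58}

82, 75, 81, 72, 59, 80, 74, 83, 77, 84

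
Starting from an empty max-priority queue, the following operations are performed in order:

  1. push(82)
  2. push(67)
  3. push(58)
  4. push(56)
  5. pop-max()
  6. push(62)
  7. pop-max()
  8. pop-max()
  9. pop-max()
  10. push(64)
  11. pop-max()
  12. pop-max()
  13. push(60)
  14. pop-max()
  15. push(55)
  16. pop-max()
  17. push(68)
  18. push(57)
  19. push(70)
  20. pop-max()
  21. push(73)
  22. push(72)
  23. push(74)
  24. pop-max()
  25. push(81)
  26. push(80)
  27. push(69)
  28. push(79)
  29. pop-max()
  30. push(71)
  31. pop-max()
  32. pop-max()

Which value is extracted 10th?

insert 82 → {82}
insert 67 → {82, 67}
insert 58 → {82, 67, 58}
insert 56 → {82, 67, 58, 56}
pop-max → 82; now {67, 58, 56}
insert 62 → {67, 62, 58, 56}
pop-max → 67; now {62, 58, 56}
pop-max → 62; now {58, 56}
pop-max → 58; now {56}
insert 64 → {64, 56}
pop-max → 64; now {56}
pop-max → 56; now {}
insert 60 → {60}
pop-max → 60; now {}
insert 55 → {55}
pop-max → 55; now {}
insert 68 → {68}
insert 57 → {68, 57}
insert 70 → {70, 68, 57}
pop-max → 70; now {68, 57}
insert 73 → {73, 68, 57}
insert 72 → {73, 72, 68, 57}
insert 74 → {74, 73, 72, 68, 57}
pop-max → 74; now {73, 72, 68, 57}
insert 81 → {81, 73, 72, 68, 57}
insert 80 → {81, 80, 73, 72, 68, 57}
insert 69 → {81, 80, 73, 72, 69, 68, 57}
insert 79 → {81, 80, 79, 73, 72, 69, 68, 57}
pop-max → 81; now {80, 79, 73, 72, 69, 68, 57}
insert 71 → {80, 79, 73, 72, 71, 69, 68, 57}
pop-max → 80; now {79, 73, 72, 71, 69, 68, 57}
pop-max → 79; now {73, 72, 71, 69, 68, 57}

74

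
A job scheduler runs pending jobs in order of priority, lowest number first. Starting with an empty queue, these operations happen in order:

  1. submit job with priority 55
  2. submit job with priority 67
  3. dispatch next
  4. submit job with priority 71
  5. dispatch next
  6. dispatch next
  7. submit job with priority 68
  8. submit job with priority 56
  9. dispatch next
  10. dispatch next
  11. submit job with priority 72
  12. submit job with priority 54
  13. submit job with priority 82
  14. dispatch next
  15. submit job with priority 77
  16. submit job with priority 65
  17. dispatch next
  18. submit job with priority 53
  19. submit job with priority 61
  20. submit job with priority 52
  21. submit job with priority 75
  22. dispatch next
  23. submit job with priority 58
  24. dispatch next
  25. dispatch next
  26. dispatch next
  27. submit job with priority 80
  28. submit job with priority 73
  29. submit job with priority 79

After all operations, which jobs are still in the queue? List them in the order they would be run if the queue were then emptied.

[72, 73, 75, 77, 79, 80, 82]

insert 55 → {55}
insert 67 → {55, 67}
dispatch next → 55; now {67}
insert 71 → {67, 71}
dispatch next → 67; now {71}
dispatch next → 71; now {}
insert 68 → {68}
insert 56 → {56, 68}
dispatch next → 56; now {68}
dispatch next → 68; now {}
insert 72 → {72}
insert 54 → {54, 72}
insert 82 → {54, 72, 82}
dispatch next → 54; now {72, 82}
insert 77 → {72, 77, 82}
insert 65 → {65, 72, 77, 82}
dispatch next → 65; now {72, 77, 82}
insert 53 → {53, 72, 77, 82}
insert 61 → {53, 61, 72, 77, 82}
insert 52 → {52, 53, 61, 72, 77, 82}
insert 75 → {52, 53, 61, 72, 75, 77, 82}
dispatch next → 52; now {53, 61, 72, 75, 77, 82}
insert 58 → {53, 58, 61, 72, 75, 77, 82}
dispatch next → 53; now {58, 61, 72, 75, 77, 82}
dispatch next → 58; now {61, 72, 75, 77, 82}
dispatch next → 61; now {72, 75, 77, 82}
insert 80 → {72, 75, 77, 80, 82}
insert 73 → {72, 73, 75, 77, 80, 82}
insert 79 → {72, 73, 75, 77, 79, 80, 82}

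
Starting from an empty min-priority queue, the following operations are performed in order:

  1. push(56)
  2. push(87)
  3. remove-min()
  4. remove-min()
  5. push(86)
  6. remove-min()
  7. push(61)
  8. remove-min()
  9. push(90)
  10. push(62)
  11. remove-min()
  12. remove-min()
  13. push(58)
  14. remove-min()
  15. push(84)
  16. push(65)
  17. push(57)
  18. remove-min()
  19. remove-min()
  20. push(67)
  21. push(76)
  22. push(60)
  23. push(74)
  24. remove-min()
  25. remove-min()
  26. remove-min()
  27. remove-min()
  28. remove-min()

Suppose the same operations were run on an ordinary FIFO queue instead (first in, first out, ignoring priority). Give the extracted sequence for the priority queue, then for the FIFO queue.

insert 56 → {56}
insert 87 → {56, 87}
remove-min → 56; now {87}
remove-min → 87; now {}
insert 86 → {86}
remove-min → 86; now {}
insert 61 → {61}
remove-min → 61; now {}
insert 90 → {90}
insert 62 → {62, 90}
remove-min → 62; now {90}
remove-min → 90; now {}
insert 58 → {58}
remove-min → 58; now {}
insert 84 → {84}
insert 65 → {65, 84}
insert 57 → {57, 65, 84}
remove-min → 57; now {65, 84}
remove-min → 65; now {84}
insert 67 → {67, 84}
insert 76 → {67, 76, 84}
insert 60 → {60, 67, 76, 84}
insert 74 → {60, 67, 74, 76, 84}
remove-min → 60; now {67, 74, 76, 84}
remove-min → 67; now {74, 76, 84}
remove-min → 74; now {76, 84}
remove-min → 76; now {84}
remove-min → 84; now {}

priority queue: [56, 87, 86, 61, 62, 90, 58, 57, 65, 60, 67, 74, 76, 84]; FIFO queue: 56 → 87 → 86 → 61 → 90 → 62 → 58 → 84 → 65 → 57 → 67 → 76 → 60 → 74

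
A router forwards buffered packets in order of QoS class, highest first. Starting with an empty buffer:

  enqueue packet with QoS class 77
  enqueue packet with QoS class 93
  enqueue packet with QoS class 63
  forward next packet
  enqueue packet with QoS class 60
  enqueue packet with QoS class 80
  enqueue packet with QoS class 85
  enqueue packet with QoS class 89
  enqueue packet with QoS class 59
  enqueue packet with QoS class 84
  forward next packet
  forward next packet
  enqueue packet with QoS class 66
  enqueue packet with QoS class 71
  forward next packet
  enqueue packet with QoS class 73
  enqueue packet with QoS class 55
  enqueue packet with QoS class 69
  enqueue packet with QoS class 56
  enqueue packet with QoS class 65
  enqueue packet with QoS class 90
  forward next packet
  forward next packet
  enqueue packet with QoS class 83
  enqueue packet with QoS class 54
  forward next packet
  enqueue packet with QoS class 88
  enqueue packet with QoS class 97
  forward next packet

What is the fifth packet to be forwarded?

insert 77 → {77}
insert 93 → {93, 77}
insert 63 → {93, 77, 63}
forward next packet → 93; now {77, 63}
insert 60 → {77, 63, 60}
insert 80 → {80, 77, 63, 60}
insert 85 → {85, 80, 77, 63, 60}
insert 89 → {89, 85, 80, 77, 63, 60}
insert 59 → {89, 85, 80, 77, 63, 60, 59}
insert 84 → {89, 85, 84, 80, 77, 63, 60, 59}
forward next packet → 89; now {85, 84, 80, 77, 63, 60, 59}
forward next packet → 85; now {84, 80, 77, 63, 60, 59}
insert 66 → {84, 80, 77, 66, 63, 60, 59}
insert 71 → {84, 80, 77, 71, 66, 63, 60, 59}
forward next packet → 84; now {80, 77, 71, 66, 63, 60, 59}
insert 73 → {80, 77, 73, 71, 66, 63, 60, 59}
insert 55 → {80, 77, 73, 71, 66, 63, 60, 59, 55}
insert 69 → {80, 77, 73, 71, 69, 66, 63, 60, 59, 55}
insert 56 → {80, 77, 73, 71, 69, 66, 63, 60, 59, 56, 55}
insert 65 → {80, 77, 73, 71, 69, 66, 65, 63, 60, 59, 56, 55}
insert 90 → {90, 80, 77, 73, 71, 69, 66, 65, 63, 60, 59, 56, 55}
forward next packet → 90; now {80, 77, 73, 71, 69, 66, 65, 63, 60, 59, 56, 55}
forward next packet → 80; now {77, 73, 71, 69, 66, 65, 63, 60, 59, 56, 55}
insert 83 → {83, 77, 73, 71, 69, 66, 65, 63, 60, 59, 56, 55}
insert 54 → {83, 77, 73, 71, 69, 66, 65, 63, 60, 59, 56, 55, 54}
forward next packet → 83; now {77, 73, 71, 69, 66, 65, 63, 60, 59, 56, 55, 54}
insert 88 → {88, 77, 73, 71, 69, 66, 65, 63, 60, 59, 56, 55, 54}
insert 97 → {97, 88, 77, 73, 71, 69, 66, 65, 63, 60, 59, 56, 55, 54}
forward next packet → 97; now {88, 77, 73, 71, 69, 66, 65, 63, 60, 59, 56, 55, 54}

90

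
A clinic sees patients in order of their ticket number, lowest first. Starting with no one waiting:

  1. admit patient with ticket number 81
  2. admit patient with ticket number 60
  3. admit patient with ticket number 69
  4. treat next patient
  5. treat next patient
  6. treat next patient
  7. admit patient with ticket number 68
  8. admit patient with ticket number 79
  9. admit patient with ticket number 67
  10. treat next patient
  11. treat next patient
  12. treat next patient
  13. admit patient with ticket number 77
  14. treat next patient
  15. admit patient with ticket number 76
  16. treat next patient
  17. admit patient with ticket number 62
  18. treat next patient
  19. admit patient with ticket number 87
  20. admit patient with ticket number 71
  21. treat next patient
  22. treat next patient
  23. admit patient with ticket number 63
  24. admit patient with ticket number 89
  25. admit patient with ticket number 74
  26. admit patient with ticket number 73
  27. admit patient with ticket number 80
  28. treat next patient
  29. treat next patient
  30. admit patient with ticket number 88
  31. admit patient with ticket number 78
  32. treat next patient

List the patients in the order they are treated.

60 → 69 → 81 → 67 → 68 → 79 → 77 → 76 → 62 → 71 → 87 → 63 → 73 → 74

insert 81 → {81}
insert 60 → {60, 81}
insert 69 → {60, 69, 81}
treat next patient → 60; now {69, 81}
treat next patient → 69; now {81}
treat next patient → 81; now {}
insert 68 → {68}
insert 79 → {68, 79}
insert 67 → {67, 68, 79}
treat next patient → 67; now {68, 79}
treat next patient → 68; now {79}
treat next patient → 79; now {}
insert 77 → {77}
treat next patient → 77; now {}
insert 76 → {76}
treat next patient → 76; now {}
insert 62 → {62}
treat next patient → 62; now {}
insert 87 → {87}
insert 71 → {71, 87}
treat next patient → 71; now {87}
treat next patient → 87; now {}
insert 63 → {63}
insert 89 → {63, 89}
insert 74 → {63, 74, 89}
insert 73 → {63, 73, 74, 89}
insert 80 → {63, 73, 74, 80, 89}
treat next patient → 63; now {73, 74, 80, 89}
treat next patient → 73; now {74, 80, 89}
insert 88 → {74, 80, 88, 89}
insert 78 → {74, 78, 80, 88, 89}
treat next patient → 74; now {78, 80, 88, 89}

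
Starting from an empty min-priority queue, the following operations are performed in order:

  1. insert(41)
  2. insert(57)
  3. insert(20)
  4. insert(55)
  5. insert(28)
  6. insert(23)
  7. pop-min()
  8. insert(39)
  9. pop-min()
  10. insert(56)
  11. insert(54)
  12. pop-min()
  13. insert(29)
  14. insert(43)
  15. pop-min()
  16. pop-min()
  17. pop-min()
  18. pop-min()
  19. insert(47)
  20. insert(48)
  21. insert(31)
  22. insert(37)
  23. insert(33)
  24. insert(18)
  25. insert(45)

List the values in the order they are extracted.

insert 41 → {41}
insert 57 → {41, 57}
insert 20 → {20, 41, 57}
insert 55 → {20, 41, 55, 57}
insert 28 → {20, 28, 41, 55, 57}
insert 23 → {20, 23, 28, 41, 55, 57}
pop-min → 20; now {23, 28, 41, 55, 57}
insert 39 → {23, 28, 39, 41, 55, 57}
pop-min → 23; now {28, 39, 41, 55, 57}
insert 56 → {28, 39, 41, 55, 56, 57}
insert 54 → {28, 39, 41, 54, 55, 56, 57}
pop-min → 28; now {39, 41, 54, 55, 56, 57}
insert 29 → {29, 39, 41, 54, 55, 56, 57}
insert 43 → {29, 39, 41, 43, 54, 55, 56, 57}
pop-min → 29; now {39, 41, 43, 54, 55, 56, 57}
pop-min → 39; now {41, 43, 54, 55, 56, 57}
pop-min → 41; now {43, 54, 55, 56, 57}
pop-min → 43; now {54, 55, 56, 57}
insert 47 → {47, 54, 55, 56, 57}
insert 48 → {47, 48, 54, 55, 56, 57}
insert 31 → {31, 47, 48, 54, 55, 56, 57}
insert 37 → {31, 37, 47, 48, 54, 55, 56, 57}
insert 33 → {31, 33, 37, 47, 48, 54, 55, 56, 57}
insert 18 → {18, 31, 33, 37, 47, 48, 54, 55, 56, 57}
insert 45 → {18, 31, 33, 37, 45, 47, 48, 54, 55, 56, 57}

[20, 23, 28, 29, 39, 41, 43]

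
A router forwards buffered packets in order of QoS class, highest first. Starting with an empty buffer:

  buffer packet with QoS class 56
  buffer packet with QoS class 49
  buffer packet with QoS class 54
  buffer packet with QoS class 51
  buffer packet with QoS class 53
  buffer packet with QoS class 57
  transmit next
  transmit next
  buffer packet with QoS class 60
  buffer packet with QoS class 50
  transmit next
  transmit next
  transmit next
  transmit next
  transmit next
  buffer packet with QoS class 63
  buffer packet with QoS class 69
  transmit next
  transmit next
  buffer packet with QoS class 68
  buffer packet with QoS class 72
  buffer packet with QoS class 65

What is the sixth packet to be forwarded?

insert 56 → {56}
insert 49 → {56, 49}
insert 54 → {56, 54, 49}
insert 51 → {56, 54, 51, 49}
insert 53 → {56, 54, 53, 51, 49}
insert 57 → {57, 56, 54, 53, 51, 49}
transmit next → 57; now {56, 54, 53, 51, 49}
transmit next → 56; now {54, 53, 51, 49}
insert 60 → {60, 54, 53, 51, 49}
insert 50 → {60, 54, 53, 51, 50, 49}
transmit next → 60; now {54, 53, 51, 50, 49}
transmit next → 54; now {53, 51, 50, 49}
transmit next → 53; now {51, 50, 49}
transmit next → 51; now {50, 49}
transmit next → 50; now {49}
insert 63 → {63, 49}
insert 69 → {69, 63, 49}
transmit next → 69; now {63, 49}
transmit next → 63; now {49}
insert 68 → {68, 49}
insert 72 → {72, 68, 49}
insert 65 → {72, 68, 65, 49}

51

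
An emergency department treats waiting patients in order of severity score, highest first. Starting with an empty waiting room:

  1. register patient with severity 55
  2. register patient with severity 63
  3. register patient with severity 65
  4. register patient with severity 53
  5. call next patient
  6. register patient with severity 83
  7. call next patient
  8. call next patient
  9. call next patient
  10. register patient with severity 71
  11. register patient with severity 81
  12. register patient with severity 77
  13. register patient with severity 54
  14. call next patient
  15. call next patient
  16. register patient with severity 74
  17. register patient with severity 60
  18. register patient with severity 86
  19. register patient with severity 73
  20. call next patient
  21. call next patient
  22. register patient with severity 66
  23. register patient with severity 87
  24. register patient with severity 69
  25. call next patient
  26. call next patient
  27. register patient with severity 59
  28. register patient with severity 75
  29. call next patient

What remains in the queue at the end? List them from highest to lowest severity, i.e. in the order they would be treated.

[71, 69, 66, 60, 59, 54, 53]

insert 55 → {55}
insert 63 → {63, 55}
insert 65 → {65, 63, 55}
insert 53 → {65, 63, 55, 53}
call next patient → 65; now {63, 55, 53}
insert 83 → {83, 63, 55, 53}
call next patient → 83; now {63, 55, 53}
call next patient → 63; now {55, 53}
call next patient → 55; now {53}
insert 71 → {71, 53}
insert 81 → {81, 71, 53}
insert 77 → {81, 77, 71, 53}
insert 54 → {81, 77, 71, 54, 53}
call next patient → 81; now {77, 71, 54, 53}
call next patient → 77; now {71, 54, 53}
insert 74 → {74, 71, 54, 53}
insert 60 → {74, 71, 60, 54, 53}
insert 86 → {86, 74, 71, 60, 54, 53}
insert 73 → {86, 74, 73, 71, 60, 54, 53}
call next patient → 86; now {74, 73, 71, 60, 54, 53}
call next patient → 74; now {73, 71, 60, 54, 53}
insert 66 → {73, 71, 66, 60, 54, 53}
insert 87 → {87, 73, 71, 66, 60, 54, 53}
insert 69 → {87, 73, 71, 69, 66, 60, 54, 53}
call next patient → 87; now {73, 71, 69, 66, 60, 54, 53}
call next patient → 73; now {71, 69, 66, 60, 54, 53}
insert 59 → {71, 69, 66, 60, 59, 54, 53}
insert 75 → {75, 71, 69, 66, 60, 59, 54, 53}
call next patient → 75; now {71, 69, 66, 60, 59, 54, 53}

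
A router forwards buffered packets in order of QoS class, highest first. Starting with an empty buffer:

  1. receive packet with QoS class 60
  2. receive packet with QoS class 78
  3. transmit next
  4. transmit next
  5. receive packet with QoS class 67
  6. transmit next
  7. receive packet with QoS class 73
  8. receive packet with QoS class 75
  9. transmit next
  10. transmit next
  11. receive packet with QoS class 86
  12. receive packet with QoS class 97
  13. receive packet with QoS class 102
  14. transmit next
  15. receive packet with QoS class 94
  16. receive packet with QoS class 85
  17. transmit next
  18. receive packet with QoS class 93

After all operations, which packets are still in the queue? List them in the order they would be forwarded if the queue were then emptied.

insert 60 → {60}
insert 78 → {78, 60}
transmit next → 78; now {60}
transmit next → 60; now {}
insert 67 → {67}
transmit next → 67; now {}
insert 73 → {73}
insert 75 → {75, 73}
transmit next → 75; now {73}
transmit next → 73; now {}
insert 86 → {86}
insert 97 → {97, 86}
insert 102 → {102, 97, 86}
transmit next → 102; now {97, 86}
insert 94 → {97, 94, 86}
insert 85 → {97, 94, 86, 85}
transmit next → 97; now {94, 86, 85}
insert 93 → {94, 93, 86, 85}

94, 93, 86, 85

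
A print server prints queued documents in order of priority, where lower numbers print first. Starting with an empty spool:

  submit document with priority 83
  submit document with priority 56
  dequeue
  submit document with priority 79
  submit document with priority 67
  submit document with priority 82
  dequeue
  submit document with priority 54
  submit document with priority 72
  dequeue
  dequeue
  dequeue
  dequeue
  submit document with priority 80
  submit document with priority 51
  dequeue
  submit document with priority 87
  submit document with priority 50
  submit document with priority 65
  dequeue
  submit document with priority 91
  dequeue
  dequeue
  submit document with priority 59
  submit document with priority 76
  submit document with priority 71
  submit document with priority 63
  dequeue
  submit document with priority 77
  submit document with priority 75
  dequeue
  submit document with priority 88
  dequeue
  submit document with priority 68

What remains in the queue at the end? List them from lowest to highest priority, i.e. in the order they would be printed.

insert 83 → {83}
insert 56 → {56, 83}
dequeue → 56; now {83}
insert 79 → {79, 83}
insert 67 → {67, 79, 83}
insert 82 → {67, 79, 82, 83}
dequeue → 67; now {79, 82, 83}
insert 54 → {54, 79, 82, 83}
insert 72 → {54, 72, 79, 82, 83}
dequeue → 54; now {72, 79, 82, 83}
dequeue → 72; now {79, 82, 83}
dequeue → 79; now {82, 83}
dequeue → 82; now {83}
insert 80 → {80, 83}
insert 51 → {51, 80, 83}
dequeue → 51; now {80, 83}
insert 87 → {80, 83, 87}
insert 50 → {50, 80, 83, 87}
insert 65 → {50, 65, 80, 83, 87}
dequeue → 50; now {65, 80, 83, 87}
insert 91 → {65, 80, 83, 87, 91}
dequeue → 65; now {80, 83, 87, 91}
dequeue → 80; now {83, 87, 91}
insert 59 → {59, 83, 87, 91}
insert 76 → {59, 76, 83, 87, 91}
insert 71 → {59, 71, 76, 83, 87, 91}
insert 63 → {59, 63, 71, 76, 83, 87, 91}
dequeue → 59; now {63, 71, 76, 83, 87, 91}
insert 77 → {63, 71, 76, 77, 83, 87, 91}
insert 75 → {63, 71, 75, 76, 77, 83, 87, 91}
dequeue → 63; now {71, 75, 76, 77, 83, 87, 91}
insert 88 → {71, 75, 76, 77, 83, 87, 88, 91}
dequeue → 71; now {75, 76, 77, 83, 87, 88, 91}
insert 68 → {68, 75, 76, 77, 83, 87, 88, 91}

68, 75, 76, 77, 83, 87, 88, 91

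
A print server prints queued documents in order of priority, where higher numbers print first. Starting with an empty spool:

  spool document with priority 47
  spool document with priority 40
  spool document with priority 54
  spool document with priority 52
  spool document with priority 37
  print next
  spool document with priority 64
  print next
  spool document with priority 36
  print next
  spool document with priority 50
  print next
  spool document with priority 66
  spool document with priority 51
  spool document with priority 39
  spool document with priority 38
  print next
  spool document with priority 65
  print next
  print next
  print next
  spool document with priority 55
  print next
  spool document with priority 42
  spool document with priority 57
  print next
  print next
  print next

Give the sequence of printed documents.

insert 47 → {47}
insert 40 → {47, 40}
insert 54 → {54, 47, 40}
insert 52 → {54, 52, 47, 40}
insert 37 → {54, 52, 47, 40, 37}
print next → 54; now {52, 47, 40, 37}
insert 64 → {64, 52, 47, 40, 37}
print next → 64; now {52, 47, 40, 37}
insert 36 → {52, 47, 40, 37, 36}
print next → 52; now {47, 40, 37, 36}
insert 50 → {50, 47, 40, 37, 36}
print next → 50; now {47, 40, 37, 36}
insert 66 → {66, 47, 40, 37, 36}
insert 51 → {66, 51, 47, 40, 37, 36}
insert 39 → {66, 51, 47, 40, 39, 37, 36}
insert 38 → {66, 51, 47, 40, 39, 38, 37, 36}
print next → 66; now {51, 47, 40, 39, 38, 37, 36}
insert 65 → {65, 51, 47, 40, 39, 38, 37, 36}
print next → 65; now {51, 47, 40, 39, 38, 37, 36}
print next → 51; now {47, 40, 39, 38, 37, 36}
print next → 47; now {40, 39, 38, 37, 36}
insert 55 → {55, 40, 39, 38, 37, 36}
print next → 55; now {40, 39, 38, 37, 36}
insert 42 → {42, 40, 39, 38, 37, 36}
insert 57 → {57, 42, 40, 39, 38, 37, 36}
print next → 57; now {42, 40, 39, 38, 37, 36}
print next → 42; now {40, 39, 38, 37, 36}
print next → 40; now {39, 38, 37, 36}

[54, 64, 52, 50, 66, 65, 51, 47, 55, 57, 42, 40]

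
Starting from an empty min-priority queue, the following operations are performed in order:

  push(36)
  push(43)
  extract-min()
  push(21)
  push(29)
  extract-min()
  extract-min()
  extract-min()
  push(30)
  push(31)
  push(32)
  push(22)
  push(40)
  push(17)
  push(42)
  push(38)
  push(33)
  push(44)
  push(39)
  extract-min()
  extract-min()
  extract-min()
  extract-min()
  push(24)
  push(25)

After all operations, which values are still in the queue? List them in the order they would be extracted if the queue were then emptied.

24, 25, 32, 33, 38, 39, 40, 42, 44

insert 36 → {36}
insert 43 → {36, 43}
extract-min → 36; now {43}
insert 21 → {21, 43}
insert 29 → {21, 29, 43}
extract-min → 21; now {29, 43}
extract-min → 29; now {43}
extract-min → 43; now {}
insert 30 → {30}
insert 31 → {30, 31}
insert 32 → {30, 31, 32}
insert 22 → {22, 30, 31, 32}
insert 40 → {22, 30, 31, 32, 40}
insert 17 → {17, 22, 30, 31, 32, 40}
insert 42 → {17, 22, 30, 31, 32, 40, 42}
insert 38 → {17, 22, 30, 31, 32, 38, 40, 42}
insert 33 → {17, 22, 30, 31, 32, 33, 38, 40, 42}
insert 44 → {17, 22, 30, 31, 32, 33, 38, 40, 42, 44}
insert 39 → {17, 22, 30, 31, 32, 33, 38, 39, 40, 42, 44}
extract-min → 17; now {22, 30, 31, 32, 33, 38, 39, 40, 42, 44}
extract-min → 22; now {30, 31, 32, 33, 38, 39, 40, 42, 44}
extract-min → 30; now {31, 32, 33, 38, 39, 40, 42, 44}
extract-min → 31; now {32, 33, 38, 39, 40, 42, 44}
insert 24 → {24, 32, 33, 38, 39, 40, 42, 44}
insert 25 → {24, 25, 32, 33, 38, 39, 40, 42, 44}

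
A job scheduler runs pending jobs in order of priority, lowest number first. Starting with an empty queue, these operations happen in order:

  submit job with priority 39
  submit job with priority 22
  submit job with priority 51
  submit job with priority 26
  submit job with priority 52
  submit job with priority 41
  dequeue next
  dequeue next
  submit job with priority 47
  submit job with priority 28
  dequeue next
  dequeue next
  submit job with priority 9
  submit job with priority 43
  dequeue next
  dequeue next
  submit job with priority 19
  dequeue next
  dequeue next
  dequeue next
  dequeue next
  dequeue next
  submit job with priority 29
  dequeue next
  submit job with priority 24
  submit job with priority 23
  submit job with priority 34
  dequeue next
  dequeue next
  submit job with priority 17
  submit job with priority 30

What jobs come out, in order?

[22, 26, 28, 39, 9, 41, 19, 43, 47, 51, 52, 29, 23, 24]

insert 39 → {39}
insert 22 → {22, 39}
insert 51 → {22, 39, 51}
insert 26 → {22, 26, 39, 51}
insert 52 → {22, 26, 39, 51, 52}
insert 41 → {22, 26, 39, 41, 51, 52}
dequeue next → 22; now {26, 39, 41, 51, 52}
dequeue next → 26; now {39, 41, 51, 52}
insert 47 → {39, 41, 47, 51, 52}
insert 28 → {28, 39, 41, 47, 51, 52}
dequeue next → 28; now {39, 41, 47, 51, 52}
dequeue next → 39; now {41, 47, 51, 52}
insert 9 → {9, 41, 47, 51, 52}
insert 43 → {9, 41, 43, 47, 51, 52}
dequeue next → 9; now {41, 43, 47, 51, 52}
dequeue next → 41; now {43, 47, 51, 52}
insert 19 → {19, 43, 47, 51, 52}
dequeue next → 19; now {43, 47, 51, 52}
dequeue next → 43; now {47, 51, 52}
dequeue next → 47; now {51, 52}
dequeue next → 51; now {52}
dequeue next → 52; now {}
insert 29 → {29}
dequeue next → 29; now {}
insert 24 → {24}
insert 23 → {23, 24}
insert 34 → {23, 24, 34}
dequeue next → 23; now {24, 34}
dequeue next → 24; now {34}
insert 17 → {17, 34}
insert 30 → {17, 30, 34}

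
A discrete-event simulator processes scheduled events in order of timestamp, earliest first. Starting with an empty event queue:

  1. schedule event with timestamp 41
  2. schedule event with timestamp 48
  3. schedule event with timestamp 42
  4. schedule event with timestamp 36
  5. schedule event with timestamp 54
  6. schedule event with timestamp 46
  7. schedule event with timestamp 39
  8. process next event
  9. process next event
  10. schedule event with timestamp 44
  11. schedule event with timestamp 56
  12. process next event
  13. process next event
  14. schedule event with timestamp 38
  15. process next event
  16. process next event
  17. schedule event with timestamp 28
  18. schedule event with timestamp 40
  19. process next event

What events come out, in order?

36, 39, 41, 42, 38, 44, 28

insert 41 → {41}
insert 48 → {41, 48}
insert 42 → {41, 42, 48}
insert 36 → {36, 41, 42, 48}
insert 54 → {36, 41, 42, 48, 54}
insert 46 → {36, 41, 42, 46, 48, 54}
insert 39 → {36, 39, 41, 42, 46, 48, 54}
process next event → 36; now {39, 41, 42, 46, 48, 54}
process next event → 39; now {41, 42, 46, 48, 54}
insert 44 → {41, 42, 44, 46, 48, 54}
insert 56 → {41, 42, 44, 46, 48, 54, 56}
process next event → 41; now {42, 44, 46, 48, 54, 56}
process next event → 42; now {44, 46, 48, 54, 56}
insert 38 → {38, 44, 46, 48, 54, 56}
process next event → 38; now {44, 46, 48, 54, 56}
process next event → 44; now {46, 48, 54, 56}
insert 28 → {28, 46, 48, 54, 56}
insert 40 → {28, 40, 46, 48, 54, 56}
process next event → 28; now {40, 46, 48, 54, 56}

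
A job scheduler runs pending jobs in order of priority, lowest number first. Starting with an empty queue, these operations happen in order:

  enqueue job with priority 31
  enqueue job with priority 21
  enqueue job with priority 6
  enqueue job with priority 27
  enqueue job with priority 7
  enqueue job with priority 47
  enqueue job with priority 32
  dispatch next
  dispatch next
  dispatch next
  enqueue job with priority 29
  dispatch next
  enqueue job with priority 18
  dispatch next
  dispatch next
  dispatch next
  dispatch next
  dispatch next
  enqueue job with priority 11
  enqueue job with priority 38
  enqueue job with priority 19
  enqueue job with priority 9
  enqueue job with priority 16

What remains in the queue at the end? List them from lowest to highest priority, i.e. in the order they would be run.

9 → 11 → 16 → 19 → 38

insert 31 → {31}
insert 21 → {21, 31}
insert 6 → {6, 21, 31}
insert 27 → {6, 21, 27, 31}
insert 7 → {6, 7, 21, 27, 31}
insert 47 → {6, 7, 21, 27, 31, 47}
insert 32 → {6, 7, 21, 27, 31, 32, 47}
dispatch next → 6; now {7, 21, 27, 31, 32, 47}
dispatch next → 7; now {21, 27, 31, 32, 47}
dispatch next → 21; now {27, 31, 32, 47}
insert 29 → {27, 29, 31, 32, 47}
dispatch next → 27; now {29, 31, 32, 47}
insert 18 → {18, 29, 31, 32, 47}
dispatch next → 18; now {29, 31, 32, 47}
dispatch next → 29; now {31, 32, 47}
dispatch next → 31; now {32, 47}
dispatch next → 32; now {47}
dispatch next → 47; now {}
insert 11 → {11}
insert 38 → {11, 38}
insert 19 → {11, 19, 38}
insert 9 → {9, 11, 19, 38}
insert 16 → {9, 11, 16, 19, 38}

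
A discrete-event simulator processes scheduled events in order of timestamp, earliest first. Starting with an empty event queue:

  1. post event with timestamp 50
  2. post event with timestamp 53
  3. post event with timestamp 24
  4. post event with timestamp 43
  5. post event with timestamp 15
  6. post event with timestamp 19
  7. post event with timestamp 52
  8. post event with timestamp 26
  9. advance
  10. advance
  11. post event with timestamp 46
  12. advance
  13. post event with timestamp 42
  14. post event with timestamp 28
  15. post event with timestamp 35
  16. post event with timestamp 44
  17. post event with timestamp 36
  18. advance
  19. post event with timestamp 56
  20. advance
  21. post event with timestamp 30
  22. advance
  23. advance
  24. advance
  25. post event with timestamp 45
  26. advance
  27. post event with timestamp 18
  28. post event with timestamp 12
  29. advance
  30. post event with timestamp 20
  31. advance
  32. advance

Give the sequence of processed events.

insert 50 → {50}
insert 53 → {50, 53}
insert 24 → {24, 50, 53}
insert 43 → {24, 43, 50, 53}
insert 15 → {15, 24, 43, 50, 53}
insert 19 → {15, 19, 24, 43, 50, 53}
insert 52 → {15, 19, 24, 43, 50, 52, 53}
insert 26 → {15, 19, 24, 26, 43, 50, 52, 53}
advance → 15; now {19, 24, 26, 43, 50, 52, 53}
advance → 19; now {24, 26, 43, 50, 52, 53}
insert 46 → {24, 26, 43, 46, 50, 52, 53}
advance → 24; now {26, 43, 46, 50, 52, 53}
insert 42 → {26, 42, 43, 46, 50, 52, 53}
insert 28 → {26, 28, 42, 43, 46, 50, 52, 53}
insert 35 → {26, 28, 35, 42, 43, 46, 50, 52, 53}
insert 44 → {26, 28, 35, 42, 43, 44, 46, 50, 52, 53}
insert 36 → {26, 28, 35, 36, 42, 43, 44, 46, 50, 52, 53}
advance → 26; now {28, 35, 36, 42, 43, 44, 46, 50, 52, 53}
insert 56 → {28, 35, 36, 42, 43, 44, 46, 50, 52, 53, 56}
advance → 28; now {35, 36, 42, 43, 44, 46, 50, 52, 53, 56}
insert 30 → {30, 35, 36, 42, 43, 44, 46, 50, 52, 53, 56}
advance → 30; now {35, 36, 42, 43, 44, 46, 50, 52, 53, 56}
advance → 35; now {36, 42, 43, 44, 46, 50, 52, 53, 56}
advance → 36; now {42, 43, 44, 46, 50, 52, 53, 56}
insert 45 → {42, 43, 44, 45, 46, 50, 52, 53, 56}
advance → 42; now {43, 44, 45, 46, 50, 52, 53, 56}
insert 18 → {18, 43, 44, 45, 46, 50, 52, 53, 56}
insert 12 → {12, 18, 43, 44, 45, 46, 50, 52, 53, 56}
advance → 12; now {18, 43, 44, 45, 46, 50, 52, 53, 56}
insert 20 → {18, 20, 43, 44, 45, 46, 50, 52, 53, 56}
advance → 18; now {20, 43, 44, 45, 46, 50, 52, 53, 56}
advance → 20; now {43, 44, 45, 46, 50, 52, 53, 56}

[15, 19, 24, 26, 28, 30, 35, 36, 42, 12, 18, 20]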